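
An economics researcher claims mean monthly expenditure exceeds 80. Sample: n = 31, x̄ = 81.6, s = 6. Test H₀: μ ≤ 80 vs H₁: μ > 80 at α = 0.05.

t = (81.6 - 80)/(6/√31) = 1.485, df = 30. Critical t = 1.697. Fail to reject H₀.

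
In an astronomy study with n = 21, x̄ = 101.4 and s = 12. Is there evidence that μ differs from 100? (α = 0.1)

t = (x̄ - μ₀)/(s/√n) = (101.4 - 100)/(12/√21) = 0.535. df = 20, critical t = ±1.725. Fail to reject H₀.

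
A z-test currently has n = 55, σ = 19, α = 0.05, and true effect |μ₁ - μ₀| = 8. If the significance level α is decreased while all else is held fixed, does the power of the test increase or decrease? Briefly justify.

Power decreases: a smaller α raises the critical value, so less of the H₁ sampling distribution falls in the rejection region.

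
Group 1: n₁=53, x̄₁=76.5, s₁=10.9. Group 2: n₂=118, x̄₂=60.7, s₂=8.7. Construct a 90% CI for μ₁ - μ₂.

Difference = 15.8. SE = √(10.9²/53 + 8.7²/118) = 1.698. CI = (13.01, 18.59)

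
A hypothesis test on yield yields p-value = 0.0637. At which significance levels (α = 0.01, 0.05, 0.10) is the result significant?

p = 0.0637. Significant at: α = 0.1.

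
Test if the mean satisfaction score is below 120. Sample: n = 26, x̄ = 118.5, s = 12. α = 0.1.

t = (118.5 - 120)/(12/√26) = -0.637, df = 25. Critical t = -1.316. Fail to reject H₀.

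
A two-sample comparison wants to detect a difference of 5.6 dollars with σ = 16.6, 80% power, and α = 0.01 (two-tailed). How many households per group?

n per group = 2(z_α/2 + z_β)²σ²/d² = 2×(2.576 + 0.84)²×16.6²/5.6² = 205.1 → n = 206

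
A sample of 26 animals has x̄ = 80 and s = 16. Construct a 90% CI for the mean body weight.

CI = x̄ ± t*(s/√n) = 80 ± 1.708(16/√26) = (74.64, 85.36)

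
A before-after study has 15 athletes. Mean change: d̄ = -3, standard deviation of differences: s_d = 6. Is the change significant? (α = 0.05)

t = d̄/(s_d/√n) = -3/(6/√15) = -1.936. df = 14, critical t = ±2.145. Fail to reject H₀.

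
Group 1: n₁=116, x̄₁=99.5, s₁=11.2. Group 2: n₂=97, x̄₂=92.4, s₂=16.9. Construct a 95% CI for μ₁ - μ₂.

Difference = 7.1. SE = √(11.2²/116 + 16.9²/97) = 2.006. CI = (3.17, 11.03)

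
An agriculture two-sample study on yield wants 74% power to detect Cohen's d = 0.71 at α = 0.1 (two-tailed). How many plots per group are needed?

z_{α/2} = 1.645, z_β = Φ⁻¹(0.74) = 0.643. For medium effect (d = 0.71): n per group = 2(z_{α/2} + z_β)²/d² = 2(1.645 + 0.643)²/0.71² = 20.8 → 21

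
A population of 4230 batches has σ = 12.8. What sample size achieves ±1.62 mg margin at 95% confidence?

Without FPC: n₀ = (1.96×12.8/1.62)² = 239.829. With FPC: n = n₀N/(n₀+N-1) = 227.01 → n = 228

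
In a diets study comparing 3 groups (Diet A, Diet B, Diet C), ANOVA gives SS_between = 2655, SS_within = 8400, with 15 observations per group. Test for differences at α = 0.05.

df_between = 2, df_within = 42. F = MS_between/MS_within = 1327.5/200.0 = 6.638. F_crit ≈ 3.22. Reject H₀. At least one mean differs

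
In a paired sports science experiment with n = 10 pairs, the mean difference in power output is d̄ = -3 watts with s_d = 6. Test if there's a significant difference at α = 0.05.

t = d̄/(s_d/√n) = -3/(6/√10) = -1.581. df = 9, critical t = ±2.262. Fail to reject H₀.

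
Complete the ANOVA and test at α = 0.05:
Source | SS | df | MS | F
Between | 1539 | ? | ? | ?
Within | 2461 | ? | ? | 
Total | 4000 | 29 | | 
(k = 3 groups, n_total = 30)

df_between = 2, df_within = 27. MS_between = 769.5, MS_within = 91.15. F = 8.442, F_crit ≈ 3.354. Reject H₀.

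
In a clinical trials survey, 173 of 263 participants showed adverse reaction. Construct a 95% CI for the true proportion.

p̂ = 0.658. CI = p̂ ± z*√(p̂(1-p̂)/n) = (0.6, 0.715)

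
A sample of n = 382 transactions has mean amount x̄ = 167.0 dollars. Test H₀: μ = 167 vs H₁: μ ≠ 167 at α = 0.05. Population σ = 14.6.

z = (x̄ - μ₀)/(σ/√n) = (167.0 - 167)/(14.6/√382) = 0.0. Critical value: ±1.96. Since |0.0| ≤ 1.96, Fail to reject H₀.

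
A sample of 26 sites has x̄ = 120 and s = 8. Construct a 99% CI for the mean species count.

CI = x̄ ± t*(s/√n) = 120 ± 2.787(8/√26) = (115.63, 124.37)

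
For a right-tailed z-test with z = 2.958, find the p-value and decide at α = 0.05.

p = P(Z > 2.958) = 1 - Φ(2.958) ≈ 0.0015. Since p < 0.05, reject H₀ (significant) at α = 0.05.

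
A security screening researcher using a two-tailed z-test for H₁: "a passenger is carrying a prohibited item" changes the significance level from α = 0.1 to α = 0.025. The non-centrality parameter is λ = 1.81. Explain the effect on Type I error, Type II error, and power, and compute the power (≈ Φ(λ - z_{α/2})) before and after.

Decreasing α from 0.1 to 0.025:
• Type I error rate decreases (α is the Type I rate by definition).
• Critical value moves from z_{α/2} = 1.645 to 2.241, so power = Φ(λ - z_{α/2}) goes from Φ(1.81 - 1.645) = 0.566 to Φ(1.81 - 2.241) = 0.333.
• Type II error rate β = 1 - power therefore increases (0.434 → 0.667).
Appropriate when false positives are costly — here, detaining an innocent passenger — delay and inconvenience.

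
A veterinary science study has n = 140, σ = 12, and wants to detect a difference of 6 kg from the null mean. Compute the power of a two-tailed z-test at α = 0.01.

SE = σ/√n = 12/√140 = 1.014. Non-centrality λ = d/SE = 6/1.014 = 5.916. Power ≈ Φ(λ - z_{α/2}) = Φ(5.916 - 2.576) = Φ(3.34) = 1.0.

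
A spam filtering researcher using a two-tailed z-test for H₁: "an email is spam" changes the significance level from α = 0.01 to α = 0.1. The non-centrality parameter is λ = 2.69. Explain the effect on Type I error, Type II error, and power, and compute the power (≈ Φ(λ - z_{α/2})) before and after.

Increasing α from 0.01 to 0.1:
• Type I error rate increases (α is the Type I rate by definition).
• Critical value moves from z_{α/2} = 2.576 to 1.645, so power = Φ(λ - z_{α/2}) goes from Φ(2.69 - 2.576) = 0.545 to Φ(2.69 - 1.645) = 0.852.
• Type II error rate β = 1 - power therefore decreases (0.455 → 0.148).
Appropriate when false negatives are costly — here, a spam email lands in the inbox.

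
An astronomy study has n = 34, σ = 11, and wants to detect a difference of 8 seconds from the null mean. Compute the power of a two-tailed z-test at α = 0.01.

SE = σ/√n = 11/√34 = 1.886. Non-centrality λ = d/SE = 8/1.886 = 4.241. Power ≈ Φ(λ - z_{α/2}) = Φ(4.241 - 2.576) = Φ(1.665) = 0.952.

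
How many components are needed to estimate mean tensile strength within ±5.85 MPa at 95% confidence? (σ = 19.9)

n = (z*σ/E)² = (1.96×19.9/5.85)² = 44.5 → n = 45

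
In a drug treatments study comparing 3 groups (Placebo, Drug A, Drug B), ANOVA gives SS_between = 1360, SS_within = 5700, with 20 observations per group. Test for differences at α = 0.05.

df_between = 2, df_within = 57. F = MS_between/MS_within = 680.0/100.0 = 6.8. F_crit ≈ 3.159. Reject H₀. At least one mean differs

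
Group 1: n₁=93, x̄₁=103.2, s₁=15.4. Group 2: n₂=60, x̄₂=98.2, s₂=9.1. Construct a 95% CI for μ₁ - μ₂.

Difference = 5.0. SE = √(15.4²/93 + 9.1²/60) = 1.982. CI = (1.11, 8.89)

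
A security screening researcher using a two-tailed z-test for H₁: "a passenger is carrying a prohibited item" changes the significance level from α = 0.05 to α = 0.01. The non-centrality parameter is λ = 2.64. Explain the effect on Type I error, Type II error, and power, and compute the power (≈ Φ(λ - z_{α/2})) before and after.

Decreasing α from 0.05 to 0.01:
• Type I error rate decreases (α is the Type I rate by definition).
• Critical value moves from z_{α/2} = 1.96 to 2.576, so power = Φ(λ - z_{α/2}) goes from Φ(2.64 - 1.96) = 0.752 to Φ(2.64 - 2.576) = 0.526.
• Type II error rate β = 1 - power therefore increases (0.248 → 0.474).
Appropriate when false positives are costly — here, detaining an innocent passenger — delay and inconvenience.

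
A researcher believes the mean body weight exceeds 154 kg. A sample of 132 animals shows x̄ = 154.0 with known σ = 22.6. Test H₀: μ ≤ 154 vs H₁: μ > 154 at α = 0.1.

z = 0.0. Critical value: 1.28. Fail to reject H₀.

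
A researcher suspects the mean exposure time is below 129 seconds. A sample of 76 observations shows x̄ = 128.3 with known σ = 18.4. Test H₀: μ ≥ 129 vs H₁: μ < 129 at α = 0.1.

z = -0.332. Critical value: -1.28. Fail to reject H₀.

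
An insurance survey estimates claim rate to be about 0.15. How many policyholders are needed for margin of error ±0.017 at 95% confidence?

n = z²p(1-p)/E² = 1.96²×0.15×0.85/0.017² = 1694.8 → n = 1695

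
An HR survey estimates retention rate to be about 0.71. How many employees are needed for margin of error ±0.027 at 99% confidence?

n = z²p(1-p)/E² = 2.576²×0.71×0.29/0.027² = 1874.2 → n = 1875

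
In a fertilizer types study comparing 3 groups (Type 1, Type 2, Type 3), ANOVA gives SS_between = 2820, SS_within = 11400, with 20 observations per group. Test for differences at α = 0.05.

df_between = 2, df_within = 57. F = MS_between/MS_within = 1410.0/200.0 = 7.05. F_crit ≈ 3.159. Reject H₀. At least one mean differs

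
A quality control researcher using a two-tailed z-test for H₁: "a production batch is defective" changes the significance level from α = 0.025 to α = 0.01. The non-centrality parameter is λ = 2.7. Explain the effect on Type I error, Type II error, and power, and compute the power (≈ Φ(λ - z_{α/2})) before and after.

Decreasing α from 0.025 to 0.01:
• Type I error rate decreases (α is the Type I rate by definition).
• Critical value moves from z_{α/2} = 2.241 to 2.576, so power = Φ(λ - z_{α/2}) goes from Φ(2.7 - 2.241) = 0.677 to Φ(2.7 - 2.576) = 0.549.
• Type II error rate β = 1 - power therefore increases (0.323 → 0.451).
Appropriate when false positives are costly — here, scrapping a good batch — wasted material and cost for no reason.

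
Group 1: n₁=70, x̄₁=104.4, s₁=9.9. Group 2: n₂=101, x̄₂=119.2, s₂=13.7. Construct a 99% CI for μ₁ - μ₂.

Difference = -14.8. SE = √(9.9²/70 + 13.7²/101) = 1.805. CI = (-19.45, -10.15)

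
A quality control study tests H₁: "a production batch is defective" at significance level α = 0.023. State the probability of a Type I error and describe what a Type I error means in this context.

P(Type I error) = α = 0.023. A Type I error is rejecting H₀ when H₀ is actually true (false positive) — here, concluding that a production batch is defective when in fact this is not the case. Consequence: scrapping a good batch — wasted material and cost for no reason.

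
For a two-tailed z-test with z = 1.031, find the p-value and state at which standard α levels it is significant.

p = 2·P(Z > |1.031|) = 2·(1 - Φ(1.031)) ≈ 0.3025. Not significant at any standard level.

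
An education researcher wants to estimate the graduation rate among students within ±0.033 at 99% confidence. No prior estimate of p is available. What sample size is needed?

Conservative approach: use p = 0.5 (maximizes p(1-p) = 0.25). n = z²(0.25)/E² = 2.576²×0.25/0.033² = 1523.4 → n = 1524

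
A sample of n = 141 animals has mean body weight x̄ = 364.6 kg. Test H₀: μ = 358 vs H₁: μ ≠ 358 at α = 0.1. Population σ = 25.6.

z = (x̄ - μ₀)/(σ/√n) = (364.6 - 358)/(25.6/√141) = 3.061. Critical value: ±1.645. Since |3.061| > 1.645, Reject H₀.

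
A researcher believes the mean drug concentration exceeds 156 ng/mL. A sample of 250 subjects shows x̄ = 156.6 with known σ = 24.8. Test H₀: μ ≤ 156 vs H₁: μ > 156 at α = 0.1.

z = 0.383. Critical value: 1.28. Fail to reject H₀.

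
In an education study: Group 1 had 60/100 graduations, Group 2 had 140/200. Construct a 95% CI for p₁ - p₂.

p̂₁ = 0.6, p̂₂ = 0.7. Difference = -0.1. CI = (-0.215, 0.015)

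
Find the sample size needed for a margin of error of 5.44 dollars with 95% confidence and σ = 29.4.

n = (z*σ/E)² = (1.96×29.4/5.44)² = 112.2 → n = 113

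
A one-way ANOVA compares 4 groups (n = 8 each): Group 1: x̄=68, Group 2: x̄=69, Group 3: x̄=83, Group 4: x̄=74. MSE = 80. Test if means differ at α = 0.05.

Grand mean = 73.5. SS_between = 1128.0, MS_between = 376.0. F = 4.7, F_crit ≈ 2.947. Reject H₀.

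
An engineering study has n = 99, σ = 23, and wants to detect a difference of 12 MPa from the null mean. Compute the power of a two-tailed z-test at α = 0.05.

SE = σ/√n = 23/√99 = 2.312. Non-centrality λ = d/SE = 12/2.312 = 5.191. Power ≈ Φ(λ - z_{α/2}) = Φ(5.191 - 1.96) = Φ(3.231) = 0.999.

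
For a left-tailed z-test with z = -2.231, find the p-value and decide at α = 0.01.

p = P(Z < -2.231) = Φ(-2.231) ≈ 0.0128. Since p ≥ 0.01, fail to reject H₀ (not significant) at α = 0.01.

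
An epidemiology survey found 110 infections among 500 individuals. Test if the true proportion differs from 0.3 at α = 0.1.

p̂ = 0.22, p₀ = 0.3. z = (p̂ - p₀)/√(p₀(1-p₀)/n) = -3.904. Critical: ±1.645. Reject H₀.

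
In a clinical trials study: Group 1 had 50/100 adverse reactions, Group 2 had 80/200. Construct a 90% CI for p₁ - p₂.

p̂₁ = 0.5, p̂₂ = 0.4. Difference = 0.1. CI = (-0.0, 0.2)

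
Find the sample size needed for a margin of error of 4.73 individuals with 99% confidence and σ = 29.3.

n = (z*σ/E)² = (2.576×29.3/4.73)² = 254.6 → n = 255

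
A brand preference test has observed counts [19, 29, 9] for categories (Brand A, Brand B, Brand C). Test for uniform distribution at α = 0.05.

Expected = 19 each. χ² = Σ(O-E)²/E = 10.526. df = 2, critical value = 5.991. Reject H₀.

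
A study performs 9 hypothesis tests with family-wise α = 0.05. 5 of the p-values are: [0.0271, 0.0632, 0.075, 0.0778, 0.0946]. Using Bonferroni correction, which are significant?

Bonferroni α = 0.05/9 = 0.00556. None of the given p-values are significant.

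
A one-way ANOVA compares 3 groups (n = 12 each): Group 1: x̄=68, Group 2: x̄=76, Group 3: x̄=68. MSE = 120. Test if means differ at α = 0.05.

Grand mean = 70.67. SS_between = 512.0, MS_between = 256.0. F = 2.133, F_crit ≈ 3.285. Fail to reject H₀.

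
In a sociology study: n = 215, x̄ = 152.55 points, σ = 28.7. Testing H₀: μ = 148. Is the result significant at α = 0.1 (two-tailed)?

z = (152.55 - 148)/(28.7/√215) = 2.325. Since |z| > 1.645, significant at α = 0.1.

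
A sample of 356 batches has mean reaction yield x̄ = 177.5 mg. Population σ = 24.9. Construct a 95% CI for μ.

CI = x̄ ± z*(σ/√n) = 177.5 ± 1.96(24.9/√356) = 177.5 ± 2.59 = (174.91, 180.09)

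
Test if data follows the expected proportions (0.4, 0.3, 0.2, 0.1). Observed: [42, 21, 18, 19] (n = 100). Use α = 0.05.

Expected: [40.0, 30.0, 20.0, 10.0]. χ² = 11.1. df = 3, critical = 7.815. Reject H₀.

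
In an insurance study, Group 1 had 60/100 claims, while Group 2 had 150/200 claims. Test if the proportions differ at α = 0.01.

p̂₁ = 0.6, p̂₂ = 0.75, pooled p̂ = 0.7. z = -2.673. Critical: ±2.576. Reject H₀.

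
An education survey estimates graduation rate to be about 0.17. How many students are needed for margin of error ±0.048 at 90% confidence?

n = z²p(1-p)/E² = 1.645²×0.17×0.83/0.048² = 165.7 → n = 166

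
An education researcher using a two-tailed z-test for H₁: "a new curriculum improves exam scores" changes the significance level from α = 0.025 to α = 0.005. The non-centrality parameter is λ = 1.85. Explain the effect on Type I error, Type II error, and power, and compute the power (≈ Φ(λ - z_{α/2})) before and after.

Decreasing α from 0.025 to 0.005:
• Type I error rate decreases (α is the Type I rate by definition).
• Critical value moves from z_{α/2} = 2.241 to 2.807, so power = Φ(λ - z_{α/2}) goes from Φ(1.85 - 2.241) = 0.348 to Φ(1.85 - 2.807) = 0.169.
• Type II error rate β = 1 - power therefore increases (0.652 → 0.831).
Appropriate when false positives are costly — here, adopting a curriculum that gives no real benefit — disruption for nothing.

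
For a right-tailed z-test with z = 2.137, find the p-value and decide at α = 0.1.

p = P(Z > 2.137) = 1 - Φ(2.137) ≈ 0.0163. Since p < 0.1, reject H₀ (significant) at α = 0.1.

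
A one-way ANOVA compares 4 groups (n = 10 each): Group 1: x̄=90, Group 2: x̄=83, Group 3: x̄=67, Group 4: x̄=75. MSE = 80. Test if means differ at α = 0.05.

Grand mean = 78.75. SS_between = 2967.5, MS_between = 989.17. F = 12.365, F_crit ≈ 2.866. Reject H₀.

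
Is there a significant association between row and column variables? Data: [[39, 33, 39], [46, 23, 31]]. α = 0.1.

χ² = 2.71. df = 2, critical = 4.605. Fail to reject H₀. No evidence of dependence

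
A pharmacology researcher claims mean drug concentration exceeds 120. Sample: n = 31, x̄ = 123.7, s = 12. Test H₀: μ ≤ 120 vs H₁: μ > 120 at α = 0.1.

t = (123.7 - 120)/(12/√31) = 1.717, df = 30. Critical t = 1.31. Reject H₀.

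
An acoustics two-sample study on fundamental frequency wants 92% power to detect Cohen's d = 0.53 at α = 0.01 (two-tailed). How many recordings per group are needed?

z_{α/2} = 2.576, z_β = Φ⁻¹(0.92) = 1.405. For medium effect (d = 0.53): n per group = 2(z_{α/2} + z_β)²/d² = 2(2.576 + 1.405)²/0.53² = 112.8 → 113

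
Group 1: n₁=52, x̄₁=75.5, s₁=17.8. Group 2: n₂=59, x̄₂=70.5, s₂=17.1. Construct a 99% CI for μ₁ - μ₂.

Difference = 5.0. SE = √(17.8²/52 + 17.1²/59) = 3.324. CI = (-3.56, 13.56)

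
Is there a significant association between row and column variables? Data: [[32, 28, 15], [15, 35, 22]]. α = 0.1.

χ² = 8.193. df = 2, critical = 4.605. Reject H₀. Variables are dependent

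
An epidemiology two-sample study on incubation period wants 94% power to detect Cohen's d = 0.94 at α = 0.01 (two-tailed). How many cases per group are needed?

z_{α/2} = 2.576, z_β = Φ⁻¹(0.94) = 1.555. For large effect (d = 0.94): n per group = 2(z_{α/2} + z_β)²/d² = 2(2.576 + 1.555)²/0.94² = 38.6 → 39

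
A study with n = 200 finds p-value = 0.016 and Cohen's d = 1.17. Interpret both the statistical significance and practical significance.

Statistically significant (p = 0.016 < 0.05). Cohen's d = 1.17 indicates a large effect size. Both statistical and practical significance should be considered.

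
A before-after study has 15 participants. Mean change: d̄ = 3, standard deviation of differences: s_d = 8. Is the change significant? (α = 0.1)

t = d̄/(s_d/√n) = 3/(8/√15) = 1.452. df = 14, critical t = ±1.761. Fail to reject H₀.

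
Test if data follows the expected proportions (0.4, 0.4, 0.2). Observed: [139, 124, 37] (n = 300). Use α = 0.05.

Expected: [120.0, 120.0, 60.0]. χ² = 11.958. df = 2, critical = 5.991. Reject H₀.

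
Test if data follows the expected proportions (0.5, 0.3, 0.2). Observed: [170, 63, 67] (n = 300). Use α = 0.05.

Expected: [150.0, 90.0, 60.0]. χ² = 11.583. df = 2, critical = 5.991. Reject H₀.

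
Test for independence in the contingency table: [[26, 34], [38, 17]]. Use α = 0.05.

χ² = 7.714. df = 1, critical = 3.841. Reject H₀. Variables are dependent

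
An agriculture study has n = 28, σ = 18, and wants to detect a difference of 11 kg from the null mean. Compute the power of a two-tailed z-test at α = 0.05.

SE = σ/√n = 18/√28 = 3.402. Non-centrality λ = d/SE = 11/3.402 = 3.234. Power ≈ Φ(λ - z_{α/2}) = Φ(3.234 - 1.96) = Φ(1.274) = 0.899.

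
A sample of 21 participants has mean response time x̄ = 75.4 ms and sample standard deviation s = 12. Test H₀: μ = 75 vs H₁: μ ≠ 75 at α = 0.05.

t = (x̄ - μ₀)/(s/√n) = (75.4 - 75)/(12/√21) = 0.153. df = 20, critical t = ±2.086. Fail to reject H₀.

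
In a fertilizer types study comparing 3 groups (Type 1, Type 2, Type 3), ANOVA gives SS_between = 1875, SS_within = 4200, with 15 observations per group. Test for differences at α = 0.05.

df_between = 2, df_within = 42. F = MS_between/MS_within = 937.5/100.0 = 9.375. F_crit ≈ 3.22. Reject H₀. At least one mean differs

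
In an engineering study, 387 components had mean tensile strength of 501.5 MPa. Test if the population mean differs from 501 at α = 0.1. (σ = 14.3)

z = (x̄ - μ₀)/(σ/√n) = (501.5 - 501)/(14.3/√387) = 0.688. Critical value: ±1.645. Since |0.688| ≤ 1.645, Fail to reject H₀.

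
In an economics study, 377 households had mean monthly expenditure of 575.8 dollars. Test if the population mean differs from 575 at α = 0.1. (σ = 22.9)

z = (x̄ - μ₀)/(σ/√n) = (575.8 - 575)/(22.9/√377) = 0.678. Critical value: ±1.645. Since |0.678| ≤ 1.645, Fail to reject H₀.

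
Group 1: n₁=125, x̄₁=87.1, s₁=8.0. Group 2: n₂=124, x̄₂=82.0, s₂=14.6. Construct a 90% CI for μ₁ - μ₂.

Difference = 5.1. SE = √(8.0²/125 + 14.6²/124) = 1.494. CI = (2.64, 7.56)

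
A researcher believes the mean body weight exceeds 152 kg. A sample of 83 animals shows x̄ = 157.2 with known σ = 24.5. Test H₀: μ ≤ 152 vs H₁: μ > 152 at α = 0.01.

z = 1.934. Critical value: 2.33. Fail to reject H₀.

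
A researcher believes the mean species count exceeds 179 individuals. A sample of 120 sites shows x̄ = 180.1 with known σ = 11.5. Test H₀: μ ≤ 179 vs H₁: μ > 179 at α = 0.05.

z = 1.048. Critical value: 1.645. Fail to reject H₀.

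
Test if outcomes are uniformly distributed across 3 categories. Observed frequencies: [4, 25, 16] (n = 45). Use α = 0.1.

Expected = 15 each. χ² = Σ(O-E)²/E = 14.8. df = 2, critical value = 4.605. Reject H₀.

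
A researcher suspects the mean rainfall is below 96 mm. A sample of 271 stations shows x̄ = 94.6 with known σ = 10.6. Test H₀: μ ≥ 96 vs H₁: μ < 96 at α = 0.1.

z = -2.174. Critical value: -1.28. Reject H₀.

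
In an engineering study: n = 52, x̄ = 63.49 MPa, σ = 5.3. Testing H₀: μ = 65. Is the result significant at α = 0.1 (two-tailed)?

z = (63.49 - 65)/(5.3/√52) = -2.054. Since |z| > 1.645, significant at α = 0.1.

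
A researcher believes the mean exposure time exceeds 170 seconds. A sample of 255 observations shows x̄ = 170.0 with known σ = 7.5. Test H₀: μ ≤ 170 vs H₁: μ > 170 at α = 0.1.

z = 0.0. Critical value: 1.28. Fail to reject H₀.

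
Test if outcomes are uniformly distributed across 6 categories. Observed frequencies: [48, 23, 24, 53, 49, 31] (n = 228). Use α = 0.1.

Expected = 38 each. χ² = Σ(O-E)²/E = 24.105. df = 5, critical value = 9.236. Reject H₀.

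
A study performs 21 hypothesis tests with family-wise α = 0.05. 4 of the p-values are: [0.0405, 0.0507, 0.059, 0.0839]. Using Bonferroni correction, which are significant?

Bonferroni α = 0.05/21 = 0.00238. None of the given p-values are significant.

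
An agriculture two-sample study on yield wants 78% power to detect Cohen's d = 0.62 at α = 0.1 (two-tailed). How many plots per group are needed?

z_{α/2} = 1.645, z_β = Φ⁻¹(0.78) = 0.772. For medium effect (d = 0.62): n per group = 2(z_{α/2} + z_β)²/d² = 2(1.645 + 0.772)²/0.62² = 30.4 → 31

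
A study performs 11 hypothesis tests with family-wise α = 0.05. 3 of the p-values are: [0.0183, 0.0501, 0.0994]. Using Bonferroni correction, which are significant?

Bonferroni α = 0.05/11 = 0.00455. None of the given p-values are significant.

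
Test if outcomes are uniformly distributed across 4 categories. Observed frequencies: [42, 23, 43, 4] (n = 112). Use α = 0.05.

Expected = 28 each. χ² = Σ(O-E)²/E = 36.5. df = 3, critical value = 7.815. Reject H₀.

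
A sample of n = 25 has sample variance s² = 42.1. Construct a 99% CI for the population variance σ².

df = 24. χ²_{0.005} = 45.559, χ²_{0.995} = 9.886. CI for σ² = ((n-1)s²/χ²_{α/2}, (n-1)s²/χ²_{1-α/2}) = (24·42.1/45.559, 24·42.1/9.886) = (22.18, 102.21)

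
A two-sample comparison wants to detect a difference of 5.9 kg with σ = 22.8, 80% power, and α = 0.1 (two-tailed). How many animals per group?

n per group = 2(z_α/2 + z_β)²σ²/d² = 2×(1.645 + 0.84)²×22.8²/5.9² = 184.4 → n = 185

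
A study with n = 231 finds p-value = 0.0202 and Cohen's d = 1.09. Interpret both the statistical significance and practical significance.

Statistically significant (p = 0.0202 < 0.05). Cohen's d = 1.09 indicates a large effect size. Both statistical and practical significance should be considered.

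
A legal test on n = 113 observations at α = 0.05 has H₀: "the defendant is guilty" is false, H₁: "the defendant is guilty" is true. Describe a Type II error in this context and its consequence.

Type II error: failing to reject H₀ when it is false — concluding that the defendant is guilty is not supported when in fact it is. Consequence: acquitting a guilty person.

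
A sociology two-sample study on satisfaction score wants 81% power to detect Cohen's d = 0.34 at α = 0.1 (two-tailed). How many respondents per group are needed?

z_{α/2} = 1.645, z_β = Φ⁻¹(0.81) = 0.878. For small effect (d = 0.34): n per group = 2(z_{α/2} + z_β)²/d² = 2(1.645 + 0.878)²/0.34² = 110.1 → 111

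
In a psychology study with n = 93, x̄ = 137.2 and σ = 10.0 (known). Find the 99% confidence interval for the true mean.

CI = x̄ ± z*(σ/√n) = 137.2 ± 2.576(10.0/√93) = 137.2 ± 2.67 = (134.53, 139.87)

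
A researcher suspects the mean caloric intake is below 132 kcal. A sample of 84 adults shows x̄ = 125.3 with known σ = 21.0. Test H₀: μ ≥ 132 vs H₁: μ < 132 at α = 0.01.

z = -2.924. Critical value: -2.33. Reject H₀.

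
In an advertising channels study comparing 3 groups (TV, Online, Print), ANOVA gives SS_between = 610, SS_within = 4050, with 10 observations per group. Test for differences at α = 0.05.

df_between = 2, df_within = 27. F = MS_between/MS_within = 305.0/150.0 = 2.033. F_crit ≈ 3.354. Fail to reject H₀.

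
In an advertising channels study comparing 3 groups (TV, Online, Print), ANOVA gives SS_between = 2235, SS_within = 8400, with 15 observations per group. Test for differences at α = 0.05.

df_between = 2, df_within = 42. F = MS_between/MS_within = 1117.5/200.0 = 5.588. F_crit ≈ 3.22. Reject H₀. At least one mean differs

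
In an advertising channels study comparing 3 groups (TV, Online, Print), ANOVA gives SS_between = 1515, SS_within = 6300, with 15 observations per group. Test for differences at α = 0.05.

df_between = 2, df_within = 42. F = MS_between/MS_within = 757.5/150.0 = 5.05. F_crit ≈ 3.22. Reject H₀. At least one mean differs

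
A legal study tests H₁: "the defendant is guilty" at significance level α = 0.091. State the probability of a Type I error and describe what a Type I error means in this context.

P(Type I error) = α = 0.091. A Type I error is rejecting H₀ when H₀ is actually true (false positive) — here, concluding that the defendant is guilty when in fact this is not the case. Consequence: convicting an innocent person.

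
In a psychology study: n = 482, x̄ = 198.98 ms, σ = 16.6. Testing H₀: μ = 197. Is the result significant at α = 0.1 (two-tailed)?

z = (198.98 - 197)/(16.6/√482) = 2.619. Since |z| > 1.645, significant at α = 0.1.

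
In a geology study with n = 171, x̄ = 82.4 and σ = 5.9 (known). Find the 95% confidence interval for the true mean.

CI = x̄ ± z*(σ/√n) = 82.4 ± 1.96(5.9/√171) = 82.4 ± 0.88 = (81.52, 83.28)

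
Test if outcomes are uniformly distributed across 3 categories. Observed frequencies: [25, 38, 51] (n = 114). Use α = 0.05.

Expected = 38 each. χ² = Σ(O-E)²/E = 8.895. df = 2, critical value = 5.991. Reject H₀.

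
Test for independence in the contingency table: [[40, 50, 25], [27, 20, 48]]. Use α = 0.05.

χ² = 20.911. df = 2, critical = 5.991. Reject H₀. Variables are dependent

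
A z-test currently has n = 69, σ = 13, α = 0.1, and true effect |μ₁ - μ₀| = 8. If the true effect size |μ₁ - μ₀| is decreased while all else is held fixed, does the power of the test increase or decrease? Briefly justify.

Power decreases: a smaller true effect decreases the non-centrality λ = |μ₁ - μ₀|/(σ/√n).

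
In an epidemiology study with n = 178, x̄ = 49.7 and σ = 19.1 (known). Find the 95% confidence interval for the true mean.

CI = x̄ ± z*(σ/√n) = 49.7 ± 1.96(19.1/√178) = 49.7 ± 2.81 = (46.89, 52.51)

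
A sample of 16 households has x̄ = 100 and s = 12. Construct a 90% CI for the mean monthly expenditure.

CI = x̄ ± t*(s/√n) = 100 ± 1.753(12/√16) = (94.74, 105.26)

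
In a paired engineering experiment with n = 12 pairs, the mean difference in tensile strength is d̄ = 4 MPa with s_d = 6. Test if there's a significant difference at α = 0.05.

t = d̄/(s_d/√n) = 4/(6/√12) = 2.309. df = 11, critical t = ±2.201. Reject H₀.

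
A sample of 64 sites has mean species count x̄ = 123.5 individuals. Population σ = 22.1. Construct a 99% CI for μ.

CI = x̄ ± z*(σ/√n) = 123.5 ± 2.576(22.1/√64) = 123.5 ± 7.12 = (116.38, 130.62)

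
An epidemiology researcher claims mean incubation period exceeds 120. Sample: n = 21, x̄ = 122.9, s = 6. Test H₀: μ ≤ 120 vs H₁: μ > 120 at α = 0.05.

t = (122.9 - 120)/(6/√21) = 2.215, df = 20. Critical t = 1.725. Reject H₀.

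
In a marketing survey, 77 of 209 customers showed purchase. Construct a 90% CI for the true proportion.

p̂ = 0.368. CI = p̂ ± z*√(p̂(1-p̂)/n) = (0.314, 0.423)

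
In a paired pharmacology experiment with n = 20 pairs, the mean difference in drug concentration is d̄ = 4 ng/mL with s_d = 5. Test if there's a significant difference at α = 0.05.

t = d̄/(s_d/√n) = 4/(5/√20) = 3.578. df = 19, critical t = ±2.093. Reject H₀.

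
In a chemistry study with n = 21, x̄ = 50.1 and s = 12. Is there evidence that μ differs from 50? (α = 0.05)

t = (x̄ - μ₀)/(s/√n) = (50.1 - 50)/(12/√21) = 0.038. df = 20, critical t = ±2.086. Fail to reject H₀.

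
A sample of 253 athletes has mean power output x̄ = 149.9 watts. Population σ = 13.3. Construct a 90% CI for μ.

CI = x̄ ± z*(σ/√n) = 149.9 ± 1.645(13.3/√253) = 149.9 ± 1.38 = (148.52, 151.28)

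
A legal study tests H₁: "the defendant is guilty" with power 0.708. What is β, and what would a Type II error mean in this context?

β = 1 - power = 1 - 0.708 = 0.292. A Type II error is failing to reject H₀ when H₀ is false (false negative) — here, failing to conclude that the defendant is guilty when in fact it is true. Consequence: acquitting a guilty person.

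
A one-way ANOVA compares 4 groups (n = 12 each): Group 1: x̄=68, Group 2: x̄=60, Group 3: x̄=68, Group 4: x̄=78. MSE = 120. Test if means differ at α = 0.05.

Grand mean = 68.5. SS_between = 1956.0, MS_between = 652.0. F = 5.433, F_crit ≈ 2.816. Reject H₀.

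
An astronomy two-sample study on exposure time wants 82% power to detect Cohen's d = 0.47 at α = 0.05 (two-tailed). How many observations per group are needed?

z_{α/2} = 1.96, z_β = Φ⁻¹(0.82) = 0.915. For small effect (d = 0.47): n per group = 2(z_{α/2} + z_β)²/d² = 2(1.96 + 0.915)²/0.47² = 74.8 → 75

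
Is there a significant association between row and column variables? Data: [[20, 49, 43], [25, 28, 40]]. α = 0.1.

χ² = 4.67. df = 2, critical = 4.605. Reject H₀. Variables are dependent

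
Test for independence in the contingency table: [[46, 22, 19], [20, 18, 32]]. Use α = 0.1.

χ² = 12.259. df = 2, critical = 4.605. Reject H₀. Variables are dependent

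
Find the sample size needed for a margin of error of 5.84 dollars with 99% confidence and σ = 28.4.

n = (z*σ/E)² = (2.576×28.4/5.84)² = 156.9 → n = 157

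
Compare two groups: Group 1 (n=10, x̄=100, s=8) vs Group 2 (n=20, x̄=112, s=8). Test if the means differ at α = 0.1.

Pooled sp = 8.0. t = -3.873, df = 28. Critical t = ±1.701. Reject H₀.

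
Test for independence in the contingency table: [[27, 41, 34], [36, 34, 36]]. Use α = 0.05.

χ² = 1.92. df = 2, critical = 5.991. Fail to reject H₀. No evidence of dependence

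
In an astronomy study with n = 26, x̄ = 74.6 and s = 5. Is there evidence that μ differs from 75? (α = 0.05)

t = (x̄ - μ₀)/(s/√n) = (74.6 - 75)/(5/√26) = -0.408. df = 25, critical t = ±2.06. Fail to reject H₀.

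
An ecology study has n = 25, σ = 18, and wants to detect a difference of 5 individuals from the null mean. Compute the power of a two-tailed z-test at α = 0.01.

SE = σ/√n = 18/√25 = 3.6. Non-centrality λ = d/SE = 5/3.6 = 1.389. Power ≈ Φ(λ - z_{α/2}) = Φ(1.389 - 2.576) = Φ(-1.187) = 0.118.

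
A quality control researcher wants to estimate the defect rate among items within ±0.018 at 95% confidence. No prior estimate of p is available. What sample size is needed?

Conservative approach: use p = 0.5 (maximizes p(1-p) = 0.25). n = z²(0.25)/E² = 1.96²×0.25/0.018² = 2964.2 → n = 2965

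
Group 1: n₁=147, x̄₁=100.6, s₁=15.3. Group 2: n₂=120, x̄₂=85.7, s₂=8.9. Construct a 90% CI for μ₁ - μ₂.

Difference = 14.9. SE = √(15.3²/147 + 8.9²/120) = 1.501. CI = (12.43, 17.37)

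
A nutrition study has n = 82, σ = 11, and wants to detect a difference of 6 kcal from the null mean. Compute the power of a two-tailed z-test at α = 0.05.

SE = σ/√n = 11/√82 = 1.215. Non-centrality λ = d/SE = 6/1.215 = 4.939. Power ≈ Φ(λ - z_{α/2}) = Φ(4.939 - 1.96) = Φ(2.979) = 0.999.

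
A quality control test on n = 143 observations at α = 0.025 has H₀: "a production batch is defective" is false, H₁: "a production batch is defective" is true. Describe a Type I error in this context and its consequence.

Type I error: rejecting H₀ when it is true — concluding that a production batch is defective when in fact it is not. Consequence: scrapping a good batch — wasted material and cost for no reason.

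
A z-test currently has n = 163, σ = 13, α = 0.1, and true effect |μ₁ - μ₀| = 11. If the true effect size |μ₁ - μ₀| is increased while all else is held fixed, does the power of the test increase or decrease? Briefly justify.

Power increases: a larger true effect increases the non-centrality λ = |μ₁ - μ₀|/(σ/√n).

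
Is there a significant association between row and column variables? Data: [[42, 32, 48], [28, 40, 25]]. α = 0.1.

χ² = 7.154. df = 2, critical = 4.605. Reject H₀. Variables are dependent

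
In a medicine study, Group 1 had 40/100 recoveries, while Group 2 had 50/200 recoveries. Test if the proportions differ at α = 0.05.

p̂₁ = 0.4, p̂₂ = 0.25, pooled p̂ = 0.3. z = 2.673. Critical: ±1.96. Reject H₀.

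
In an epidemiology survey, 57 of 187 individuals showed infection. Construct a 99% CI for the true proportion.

p̂ = 0.305. CI = p̂ ± z*√(p̂(1-p̂)/n) = (0.218, 0.392)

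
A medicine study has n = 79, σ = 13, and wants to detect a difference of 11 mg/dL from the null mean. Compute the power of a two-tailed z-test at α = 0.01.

SE = σ/√n = 13/√79 = 1.463. Non-centrality λ = d/SE = 11/1.463 = 7.521. Power ≈ Φ(λ - z_{α/2}) = Φ(7.521 - 2.576) = Φ(4.945) = 1.0.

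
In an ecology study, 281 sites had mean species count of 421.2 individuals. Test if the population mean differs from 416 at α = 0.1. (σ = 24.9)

z = (x̄ - μ₀)/(σ/√n) = (421.2 - 416)/(24.9/√281) = 3.501. Critical value: ±1.645. Since |3.501| > 1.645, Reject H₀.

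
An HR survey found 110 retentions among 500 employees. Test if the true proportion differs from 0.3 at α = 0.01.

p̂ = 0.22, p₀ = 0.3. z = (p̂ - p₀)/√(p₀(1-p₀)/n) = -3.904. Critical: ±2.576. Reject H₀.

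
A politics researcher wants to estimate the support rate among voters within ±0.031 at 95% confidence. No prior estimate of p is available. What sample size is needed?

Conservative approach: use p = 0.5 (maximizes p(1-p) = 0.25). n = z²(0.25)/E² = 1.96²×0.25/0.031² = 999.4 → n = 1000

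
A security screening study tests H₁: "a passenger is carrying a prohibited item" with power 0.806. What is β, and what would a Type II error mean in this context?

β = 1 - power = 1 - 0.806 = 0.194. A Type II error is failing to reject H₀ when H₀ is false (false negative) — here, failing to conclude that a passenger is carrying a prohibited item when in fact it is true. Consequence: letting a prohibited item through — security breach.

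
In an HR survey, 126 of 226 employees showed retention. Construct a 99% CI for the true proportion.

p̂ = 0.558. CI = p̂ ± z*√(p̂(1-p̂)/n) = (0.472, 0.643)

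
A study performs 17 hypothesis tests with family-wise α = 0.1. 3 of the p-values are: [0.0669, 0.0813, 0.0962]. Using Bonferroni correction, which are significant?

Bonferroni α = 0.1/17 = 0.00588. None of the given p-values are significant.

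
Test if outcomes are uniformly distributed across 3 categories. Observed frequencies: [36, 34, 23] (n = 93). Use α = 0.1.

Expected = 31 each. χ² = Σ(O-E)²/E = 3.161. df = 2, critical value = 4.605. Fail to reject H₀.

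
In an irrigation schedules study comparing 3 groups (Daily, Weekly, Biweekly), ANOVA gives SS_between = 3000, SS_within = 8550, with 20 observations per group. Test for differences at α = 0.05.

df_between = 2, df_within = 57. F = MS_between/MS_within = 1500.0/150.0 = 10.0. F_crit ≈ 3.159. Reject H₀. At least one mean differs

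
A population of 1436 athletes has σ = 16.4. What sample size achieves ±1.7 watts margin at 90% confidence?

Without FPC: n₀ = (1.645×16.4/1.7)² = 251.838. With FPC: n = n₀N/(n₀+N-1) = 214.4 → n = 215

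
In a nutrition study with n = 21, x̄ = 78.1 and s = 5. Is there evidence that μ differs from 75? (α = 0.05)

t = (x̄ - μ₀)/(s/√n) = (78.1 - 75)/(5/√21) = 2.841. df = 20, critical t = ±2.086. Reject H₀.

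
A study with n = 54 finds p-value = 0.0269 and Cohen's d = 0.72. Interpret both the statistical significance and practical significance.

Statistically significant (p = 0.0269 < 0.05). Cohen's d = 0.72 indicates a medium effect size. Both statistical and practical significance should be considered.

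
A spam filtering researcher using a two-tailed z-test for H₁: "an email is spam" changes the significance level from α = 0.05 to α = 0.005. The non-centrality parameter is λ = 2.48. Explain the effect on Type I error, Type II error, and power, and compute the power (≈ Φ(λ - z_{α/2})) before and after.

Decreasing α from 0.05 to 0.005:
• Type I error rate decreases (α is the Type I rate by definition).
• Critical value moves from z_{α/2} = 1.96 to 2.807, so power = Φ(λ - z_{α/2}) goes from Φ(2.48 - 1.96) = 0.698 to Φ(2.48 - 2.807) = 0.372.
• Type II error rate β = 1 - power therefore increases (0.302 → 0.628).
Appropriate when false positives are costly — here, a legitimate email is sent to the spam folder and the user misses it.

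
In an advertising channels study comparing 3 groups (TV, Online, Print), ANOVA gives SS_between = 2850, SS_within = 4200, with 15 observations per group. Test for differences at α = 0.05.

df_between = 2, df_within = 42. F = MS_between/MS_within = 1425.0/100.0 = 14.25. F_crit ≈ 3.22. Reject H₀. At least one mean differs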